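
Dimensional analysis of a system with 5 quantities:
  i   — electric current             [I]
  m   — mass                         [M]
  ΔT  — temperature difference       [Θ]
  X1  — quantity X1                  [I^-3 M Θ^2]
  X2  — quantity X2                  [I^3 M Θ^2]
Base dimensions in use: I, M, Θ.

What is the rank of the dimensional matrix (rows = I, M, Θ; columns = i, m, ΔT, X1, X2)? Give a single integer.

3

Exponent matrix [I,M,Θ] × [i,m,ΔT,X1,X2]:
  I: [ 1  0  0 -3  3]
  M: [ 0  1  0  1  1]
  Θ: [ 0  0  1  2  2]
RREF → pivots at {i,m,ΔT} ⇒ r = 3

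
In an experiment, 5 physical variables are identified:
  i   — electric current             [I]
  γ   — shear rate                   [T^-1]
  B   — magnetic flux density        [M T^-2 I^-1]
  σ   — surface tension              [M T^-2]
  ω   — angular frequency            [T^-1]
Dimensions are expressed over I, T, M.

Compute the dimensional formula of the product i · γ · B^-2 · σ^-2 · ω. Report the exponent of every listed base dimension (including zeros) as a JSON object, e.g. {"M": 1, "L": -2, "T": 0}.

Write exponents as rows I,T,M / cols i,γ,B,σ,ω:
  I: [ 1  0 -1  0  0]
  T: [ 0 -1 -2 -2 -1]
  M: [ 0  0  1  1  0]
  [I]: (1)·1+(1)·0+(-2)·-1+(-2)·0+(1)·0 = 3
  [T]: (1)·0+(1)·-1+(-2)·-2+(-2)·-2+(1)·-1 = 6
  [M]: (1)·0+(1)·0+(-2)·1+(-2)·1+(1)·0 = -4
⇒ I^3 T^6 M^-4

{"I": 3, "T": 6, "M": -4}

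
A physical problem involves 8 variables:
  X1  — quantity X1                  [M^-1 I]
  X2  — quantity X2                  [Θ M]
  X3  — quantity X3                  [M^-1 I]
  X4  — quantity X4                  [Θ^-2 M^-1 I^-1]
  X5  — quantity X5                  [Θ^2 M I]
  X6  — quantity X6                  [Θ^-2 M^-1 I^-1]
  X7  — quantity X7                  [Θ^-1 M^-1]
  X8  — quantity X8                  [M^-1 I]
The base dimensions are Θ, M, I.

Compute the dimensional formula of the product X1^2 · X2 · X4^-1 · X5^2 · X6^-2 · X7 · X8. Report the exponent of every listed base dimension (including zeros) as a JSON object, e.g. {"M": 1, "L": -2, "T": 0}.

Dimensional matrix (Θ×M×I by X1×X2×X3×X4×X5×X6×X7×X8):
  Θ: [ 0  1  0 -2  2 -2 -1  0]
  M: [-1  1 -1 -1  1 -1 -1 -1]
  I: [ 1  0  1 -1  1 -1  0  1]
  [Θ]: (2)·0+(1)·1+(-1)·-2+(2)·2+(-2)·-2+(1)·-1+(1)·0 = 10
  [M]: (2)·-1+(1)·1+(-1)·-1+(2)·1+(-2)·-1+(1)·-1+(1)·-1 = 2
  [I]: (2)·1+(1)·0+(-1)·-1+(2)·1+(-2)·-1+(1)·0+(1)·1 = 8
⇒ Θ^10 M^2 I^8

{"Θ": 10, "M": 2, "I": 8}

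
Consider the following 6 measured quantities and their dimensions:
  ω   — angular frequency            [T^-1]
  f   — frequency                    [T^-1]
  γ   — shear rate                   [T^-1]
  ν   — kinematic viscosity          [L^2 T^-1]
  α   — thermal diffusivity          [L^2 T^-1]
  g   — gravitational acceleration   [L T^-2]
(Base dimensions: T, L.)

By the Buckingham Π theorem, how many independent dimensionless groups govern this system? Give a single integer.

Write exponents as rows T,L / cols ω,f,γ,ν,α,g:
  T: [-1 -1 -1 -1 -1 -2]
  L: [ 0  0  0  2  2  1]
Row reduction gives pivot columns ω,ν; rank = 2
n=6, r=2 ⇒ 4 dimensionless groups

4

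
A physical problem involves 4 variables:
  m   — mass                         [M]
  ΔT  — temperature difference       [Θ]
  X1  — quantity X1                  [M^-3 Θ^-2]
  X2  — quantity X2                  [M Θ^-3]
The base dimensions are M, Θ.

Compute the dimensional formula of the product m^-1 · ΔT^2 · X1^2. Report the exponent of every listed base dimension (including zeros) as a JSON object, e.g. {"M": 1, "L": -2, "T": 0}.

{"M": -7, "Θ": -2}

Dimensional matrix (M×Θ by m×ΔT×X1×X2):
  M: [ 1  0 -3  1]
  Θ: [ 0  1 -2 -3]
  [M]: (-1)·1+(2)·0+(2)·-3 = -7
  [Θ]: (-1)·0+(2)·1+(2)·-2 = -2
⇒ M^-7 Θ^-2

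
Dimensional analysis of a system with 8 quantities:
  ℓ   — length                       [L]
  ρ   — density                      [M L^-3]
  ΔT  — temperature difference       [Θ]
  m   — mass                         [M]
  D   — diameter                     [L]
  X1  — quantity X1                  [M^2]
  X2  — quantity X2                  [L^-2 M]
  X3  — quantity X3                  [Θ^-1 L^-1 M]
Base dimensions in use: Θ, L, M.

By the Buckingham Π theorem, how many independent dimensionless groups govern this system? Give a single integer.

5

Exponent matrix [Θ,L,M] × [ℓ,ρ,ΔT,m,D,X1,X2,X3]:
  Θ: [ 0  0  1  0  0  0  0 -1]
  L: [ 1 -3  0  0  1  0 -2 -1]
  M: [ 0  1  0  1  0  2  1  1]
Echelon form has 3 nonzero rows (pivots: ℓ,ρ,ΔT)
n=8, r=3 ⇒ 5 dimensionless groups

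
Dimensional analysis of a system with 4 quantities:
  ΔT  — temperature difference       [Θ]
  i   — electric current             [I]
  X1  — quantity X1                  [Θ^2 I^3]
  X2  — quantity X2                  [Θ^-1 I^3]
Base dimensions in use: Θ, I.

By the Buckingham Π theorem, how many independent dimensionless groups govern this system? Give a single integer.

2

Exponent matrix [Θ,I] × [ΔT,i,X1,X2]:
  Θ: [ 1  0  2 -1]
  I: [ 0  1  3  3]
RREF → pivots at {ΔT,i} ⇒ r = 2
4 vars − rank 2 = 2 Π groups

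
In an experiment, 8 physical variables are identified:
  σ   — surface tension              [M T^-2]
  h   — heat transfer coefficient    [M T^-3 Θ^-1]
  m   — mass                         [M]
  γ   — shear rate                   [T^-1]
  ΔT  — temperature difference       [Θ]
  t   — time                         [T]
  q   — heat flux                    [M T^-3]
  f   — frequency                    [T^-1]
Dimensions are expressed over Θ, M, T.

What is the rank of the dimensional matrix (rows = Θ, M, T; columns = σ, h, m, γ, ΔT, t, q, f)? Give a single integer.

Exponent matrix [Θ,M,T] × [σ,h,m,γ,ΔT,t,q,f]:
  Θ: [ 0 -1  0  0  1  0  0  0]
  M: [ 1  1  1  0  0  0  1  0]
  T: [-2 -3  0 -1  0  1 -3 -1]
Row reduction gives pivot columns σ,h,m; rank = 3

3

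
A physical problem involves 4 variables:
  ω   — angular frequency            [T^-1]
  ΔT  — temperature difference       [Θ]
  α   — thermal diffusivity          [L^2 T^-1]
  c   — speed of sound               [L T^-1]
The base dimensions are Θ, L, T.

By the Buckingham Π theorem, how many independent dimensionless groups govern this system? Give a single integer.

Write exponents as rows Θ,L,T / cols ω,ΔT,α,c:
  Θ: [ 0  1  0  0]
  L: [ 0  0  2  1]
  T: [-1  0 -1 -1]
Row reduction gives pivot columns ω,ΔT,α; rank = 3
n=4, r=3 ⇒ 1 dimensionless group

1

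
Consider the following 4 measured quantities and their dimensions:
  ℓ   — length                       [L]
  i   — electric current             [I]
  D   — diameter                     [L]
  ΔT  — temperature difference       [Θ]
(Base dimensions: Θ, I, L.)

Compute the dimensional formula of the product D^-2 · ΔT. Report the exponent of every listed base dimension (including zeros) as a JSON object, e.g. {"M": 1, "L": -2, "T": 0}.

Write exponents as rows Θ,I,L / cols ℓ,i,D,ΔT:
  Θ: [ 0  0  0  1]
  I: [ 0  1  0  0]
  L: [ 1  0  1  0]
  [Θ]: (-2)·0+(1)·1 = 1
  [I]: (-2)·0+(1)·0 = 0
  [L]: (-2)·1+(1)·0 = -2
⇒ Θ L^-2

{"Θ": 1, "I": 0, "L": -2}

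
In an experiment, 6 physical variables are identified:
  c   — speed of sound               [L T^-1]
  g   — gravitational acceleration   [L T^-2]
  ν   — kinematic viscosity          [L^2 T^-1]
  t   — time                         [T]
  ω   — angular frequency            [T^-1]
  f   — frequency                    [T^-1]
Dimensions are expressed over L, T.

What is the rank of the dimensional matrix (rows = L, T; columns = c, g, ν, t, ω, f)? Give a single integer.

Write exponents as rows L,T / cols c,g,ν,t,ω,f:
  L: [ 1  1  2  0  0  0]
  T: [-1 -2 -1  1 -1 -1]
Row reduction gives pivot columns c,g; rank = 2

2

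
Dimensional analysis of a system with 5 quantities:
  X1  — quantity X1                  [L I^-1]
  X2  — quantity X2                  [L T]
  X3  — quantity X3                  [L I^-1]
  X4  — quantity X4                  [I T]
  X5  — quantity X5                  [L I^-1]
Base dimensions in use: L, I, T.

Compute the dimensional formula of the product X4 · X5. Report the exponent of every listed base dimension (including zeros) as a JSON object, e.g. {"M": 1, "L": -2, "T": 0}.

{"L": 1, "I": 0, "T": 1}

Write exponents as rows L,I,T / cols X1,X2,X3,X4,X5:
  L: [ 1  1  1  0  1]
  I: [-1  0 -1  1 -1]
  T: [ 0  1  0  1  0]
  [L]: (1)·0+(1)·1 = 1
  [I]: (1)·1+(1)·-1 = 0
  [T]: (1)·1+(1)·0 = 1
⇒ L T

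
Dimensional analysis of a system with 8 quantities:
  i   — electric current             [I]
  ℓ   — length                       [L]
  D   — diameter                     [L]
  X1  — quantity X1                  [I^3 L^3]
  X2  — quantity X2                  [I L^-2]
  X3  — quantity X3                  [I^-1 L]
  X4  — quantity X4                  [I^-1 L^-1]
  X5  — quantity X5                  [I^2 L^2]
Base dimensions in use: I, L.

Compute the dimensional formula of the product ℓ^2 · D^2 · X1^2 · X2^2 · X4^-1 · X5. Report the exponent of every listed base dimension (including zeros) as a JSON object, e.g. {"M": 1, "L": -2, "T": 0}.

{"I": 11, "L": 9}

Exponent matrix [I,L] × [i,ℓ,D,X1,X2,X3,X4,X5]:
  I: [ 1  0  0  3  1 -1 -1  2]
  L: [ 0  1  1  3 -2  1 -1  2]
  [I]: (2)·0+(2)·0+(2)·3+(2)·1+(-1)·-1+(1)·2 = 11
  [L]: (2)·1+(2)·1+(2)·3+(2)·-2+(-1)·-1+(1)·2 = 9
⇒ I^11 L^9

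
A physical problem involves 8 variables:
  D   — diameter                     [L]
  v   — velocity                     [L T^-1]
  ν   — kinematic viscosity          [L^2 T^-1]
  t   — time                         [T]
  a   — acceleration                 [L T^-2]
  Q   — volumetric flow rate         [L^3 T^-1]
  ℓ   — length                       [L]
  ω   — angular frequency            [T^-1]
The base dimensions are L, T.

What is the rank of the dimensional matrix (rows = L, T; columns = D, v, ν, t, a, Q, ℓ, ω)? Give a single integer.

Exponent matrix [L,T] × [D,v,ν,t,a,Q,ℓ,ω]:
  L: [ 1  1  2  0  1  3  1  0]
  T: [ 0 -1 -1  1 -2 -1  0 -1]
RREF → pivots at {D,v} ⇒ r = 2

2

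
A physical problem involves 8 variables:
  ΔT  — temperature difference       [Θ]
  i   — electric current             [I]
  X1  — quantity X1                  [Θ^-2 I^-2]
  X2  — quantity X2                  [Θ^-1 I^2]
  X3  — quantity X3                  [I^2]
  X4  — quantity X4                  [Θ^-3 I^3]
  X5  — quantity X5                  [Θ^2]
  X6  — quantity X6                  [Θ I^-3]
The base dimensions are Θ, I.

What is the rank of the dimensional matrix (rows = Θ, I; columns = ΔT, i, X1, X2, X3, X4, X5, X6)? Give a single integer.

2

Exponent matrix [Θ,I] × [ΔT,i,X1,X2,X3,X4,X5,X6]:
  Θ: [ 1  0 -2 -1  0 -3  2  1]
  I: [ 0  1 -2  2  2  3  0 -3]
Row reduction gives pivot columns ΔT,i; rank = 2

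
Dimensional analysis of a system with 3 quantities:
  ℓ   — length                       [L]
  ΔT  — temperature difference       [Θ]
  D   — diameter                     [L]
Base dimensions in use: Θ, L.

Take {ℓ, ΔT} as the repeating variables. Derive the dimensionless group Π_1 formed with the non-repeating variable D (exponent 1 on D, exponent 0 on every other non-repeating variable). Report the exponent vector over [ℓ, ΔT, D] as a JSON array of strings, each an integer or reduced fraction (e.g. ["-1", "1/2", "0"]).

["-1", "0", "1"]

Exponent matrix [Θ,L] × [ℓ,ΔT,D]:
  Θ: [ 0  1  0]
  L: [ 1  0  1]
RREF → pivots at {ℓ,ΔT} ⇒ r = 2
Pivot set = {ℓ,ΔT}, free = {D}
RREF:
  r0: [   1    0    1]
  r1: [   0    1    0]
Fix exponent of D at 1; solve each RREF row for its pivot's exponent:
  r0: exp(ℓ) + (1)·1 = 0 ⇒ exp(ℓ) = -1
  r1: exp(ΔT) + (0)·1 = 0 ⇒ exp(ΔT) = 0
Π_1 = ℓ^-1 · D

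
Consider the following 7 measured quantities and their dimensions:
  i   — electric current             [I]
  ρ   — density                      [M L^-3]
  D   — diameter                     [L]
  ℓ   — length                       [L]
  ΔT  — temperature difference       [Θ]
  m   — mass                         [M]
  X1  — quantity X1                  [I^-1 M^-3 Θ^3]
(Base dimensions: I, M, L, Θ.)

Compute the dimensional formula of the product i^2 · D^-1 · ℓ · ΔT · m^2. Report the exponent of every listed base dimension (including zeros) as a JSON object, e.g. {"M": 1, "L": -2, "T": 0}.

Dimensional matrix (I×M×L×Θ by i×ρ×D×ℓ×ΔT×m×X1):
  I: [ 1  0  0  0  0  0 -1]
  M: [ 0  1  0  0  0  1 -3]
  L: [ 0 -3  1  1  0  0  0]
  Θ: [ 0  0  0  0  1  0  3]
  [I]: (2)·1+(-1)·0+(1)·0+(1)·0+(2)·0 = 2
  [M]: (2)·0+(-1)·0+(1)·0+(1)·0+(2)·1 = 2
  [L]: (2)·0+(-1)·1+(1)·1+(1)·0+(2)·0 = 0
  [Θ]: (2)·0+(-1)·0+(1)·0+(1)·1+(2)·0 = 1
⇒ I^2 M^2 Θ

{"I": 2, "M": 2, "L": 0, "Θ": 1}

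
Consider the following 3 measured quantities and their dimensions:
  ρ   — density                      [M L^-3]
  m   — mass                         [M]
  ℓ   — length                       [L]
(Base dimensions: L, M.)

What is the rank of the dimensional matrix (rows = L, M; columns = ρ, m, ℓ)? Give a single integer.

2

Write exponents as rows L,M / cols ρ,m,ℓ:
  L: [-3  0  1]
  M: [ 1  1  0]
Echelon form has 2 nonzero rows (pivots: ρ,m)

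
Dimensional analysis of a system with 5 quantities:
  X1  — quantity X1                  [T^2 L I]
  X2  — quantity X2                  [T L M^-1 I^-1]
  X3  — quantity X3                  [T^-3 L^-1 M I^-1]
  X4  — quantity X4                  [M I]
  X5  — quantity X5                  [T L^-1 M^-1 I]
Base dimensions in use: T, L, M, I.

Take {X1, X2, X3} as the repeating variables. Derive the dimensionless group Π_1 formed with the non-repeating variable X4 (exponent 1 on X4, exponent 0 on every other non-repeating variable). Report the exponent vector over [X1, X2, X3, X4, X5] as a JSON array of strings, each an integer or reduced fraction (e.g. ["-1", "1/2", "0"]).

Write exponents as rows T,L,M,I / cols X1,X2,X3,X4,X5:
  T: [ 2  1 -3  0  1]
  L: [ 1  1 -1  0 -1]
  M: [ 0 -1  1  1 -1]
  I: [ 1 -1 -1  1  1]
RREF → pivots at {X1,X2,X3} ⇒ r = 3
Pivot set = {X1,X2,X3}, free = {X4,X5}
RREF:
  r0: [   1    0    0    1   -2]
  r1: [   0    1    0 -1/2   -1]
  r2: [   0    0    1  1/2   -2]
  r3: [   0    0    0    0    0]
Fix exponent of X4 at 1, X5 at 0; solve each RREF row for its pivot's exponent:
  r0: exp(X1) + (1)·1 = 0 ⇒ exp(X1) = -1
  r1: exp(X2) + (-1/2)·1 = 0 ⇒ exp(X2) = 1/2
  r2: exp(X3) + (1/2)·1 = 0 ⇒ exp(X3) = -1/2
Π_1 = X1^-1 · X2^(1/2) · X3^(-1/2) · X4

["-1", "1/2", "-1/2", "1", "0"]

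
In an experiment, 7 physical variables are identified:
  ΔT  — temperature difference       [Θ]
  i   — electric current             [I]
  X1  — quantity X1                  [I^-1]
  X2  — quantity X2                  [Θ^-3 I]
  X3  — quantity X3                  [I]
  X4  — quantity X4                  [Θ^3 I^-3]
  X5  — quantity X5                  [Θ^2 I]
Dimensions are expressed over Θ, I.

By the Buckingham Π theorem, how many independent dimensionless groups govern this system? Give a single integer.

Exponent matrix [Θ,I] × [ΔT,i,X1,X2,X3,X4,X5]:
  Θ: [ 1  0  0 -3  0  3  2]
  I: [ 0  1 -1  1  1 -3  1]
Row reduction gives pivot columns ΔT,i; rank = 2
7 vars − rank 2 = 5 Π groups

5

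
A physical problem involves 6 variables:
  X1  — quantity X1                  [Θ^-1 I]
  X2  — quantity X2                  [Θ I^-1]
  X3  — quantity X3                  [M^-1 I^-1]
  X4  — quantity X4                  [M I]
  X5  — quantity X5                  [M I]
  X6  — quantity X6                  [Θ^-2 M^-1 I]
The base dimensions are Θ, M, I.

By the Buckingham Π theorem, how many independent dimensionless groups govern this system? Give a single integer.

4

Exponent matrix [Θ,M,I] × [X1,X2,X3,X4,X5,X6]:
  Θ: [-1  1  0  0  0 -2]
  M: [ 0  0 -1  1  1 -1]
  I: [ 1 -1 -1  1  1  1]
Echelon form has 2 nonzero rows (pivots: X1,X3)
6 vars − rank 2 = 4 Π groups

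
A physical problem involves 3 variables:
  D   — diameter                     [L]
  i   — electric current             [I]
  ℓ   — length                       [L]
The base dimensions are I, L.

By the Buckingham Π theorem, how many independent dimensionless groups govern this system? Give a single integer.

1

Exponent matrix [I,L] × [D,i,ℓ]:
  I: [ 0  1  0]
  L: [ 1  0  1]
Row reduction gives pivot columns D,i; rank = 2
n=3, r=2 ⇒ 1 dimensionless group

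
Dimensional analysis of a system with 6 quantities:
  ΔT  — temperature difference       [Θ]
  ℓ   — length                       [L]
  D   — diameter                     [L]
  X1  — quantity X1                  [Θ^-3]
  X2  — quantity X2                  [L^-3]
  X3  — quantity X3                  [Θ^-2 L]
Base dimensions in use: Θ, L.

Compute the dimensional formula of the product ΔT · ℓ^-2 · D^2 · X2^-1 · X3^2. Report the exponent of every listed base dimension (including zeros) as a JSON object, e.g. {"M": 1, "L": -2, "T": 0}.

{"Θ": -3, "L": 5}

Exponent matrix [Θ,L] × [ΔT,ℓ,D,X1,X2,X3]:
  Θ: [ 1  0  0 -3  0 -2]
  L: [ 0  1  1  0 -3  1]
  [Θ]: (1)·1+(-2)·0+(2)·0+(-1)·0+(2)·-2 = -3
  [L]: (1)·0+(-2)·1+(2)·1+(-1)·-3+(2)·1 = 5
⇒ Θ^-3 L^5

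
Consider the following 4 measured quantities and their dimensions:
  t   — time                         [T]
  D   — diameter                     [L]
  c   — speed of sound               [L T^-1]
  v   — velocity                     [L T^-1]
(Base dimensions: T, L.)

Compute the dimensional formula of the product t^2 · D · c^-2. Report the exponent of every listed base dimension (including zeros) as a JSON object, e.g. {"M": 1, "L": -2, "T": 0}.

{"T": 4, "L": -1}

Write exponents as rows T,L / cols t,D,c,v:
  T: [ 1  0 -1 -1]
  L: [ 0  1  1  1]
  [T]: (2)·1+(1)·0+(-2)·-1 = 4
  [L]: (2)·0+(1)·1+(-2)·1 = -1
⇒ T^4 L^-1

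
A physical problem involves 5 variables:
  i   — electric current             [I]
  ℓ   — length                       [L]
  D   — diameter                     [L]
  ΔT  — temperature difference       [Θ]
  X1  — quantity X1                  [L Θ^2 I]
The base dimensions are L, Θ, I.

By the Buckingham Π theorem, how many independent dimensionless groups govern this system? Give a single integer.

Write exponents as rows L,Θ,I / cols i,ℓ,D,ΔT,X1:
  L: [ 0  1  1  0  1]
  Θ: [ 0  0  0  1  2]
  I: [ 1  0  0  0  1]
Echelon form has 3 nonzero rows (pivots: i,ℓ,ΔT)
5 vars − rank 3 = 2 Π groups

2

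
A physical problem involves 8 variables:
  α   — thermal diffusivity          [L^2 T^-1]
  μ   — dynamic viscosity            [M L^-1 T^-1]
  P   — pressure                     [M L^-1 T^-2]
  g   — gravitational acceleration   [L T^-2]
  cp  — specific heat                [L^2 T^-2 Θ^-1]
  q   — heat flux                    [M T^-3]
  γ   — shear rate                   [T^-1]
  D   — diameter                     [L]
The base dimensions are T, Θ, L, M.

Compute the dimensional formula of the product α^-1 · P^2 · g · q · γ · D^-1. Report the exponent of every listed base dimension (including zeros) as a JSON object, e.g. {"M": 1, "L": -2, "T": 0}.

Dimensional matrix (T×Θ×L×M by α×μ×P×g×cp×q×γ×D):
  T: [-1 -1 -2 -2 -2 -3 -1  0]
  Θ: [ 0  0  0  0 -1  0  0  0]
  L: [ 2 -1 -1  1  2  0  0  1]
  M: [ 0  1  1  0  0  1  0  0]
  [T]: (-1)·-1+(2)·-2+(1)·-2+(1)·-3+(1)·-1+(-1)·0 = -9
  [Θ]: (-1)·0+(2)·0+(1)·0+(1)·0+(1)·0+(-1)·0 = 0
  [L]: (-1)·2+(2)·-1+(1)·1+(1)·0+(1)·0+(-1)·1 = -4
  [M]: (-1)·0+(2)·1+(1)·0+(1)·1+(1)·0+(-1)·0 = 3
⇒ T^-9 L^-4 M^3

{"T": -9, "Θ": 0, "L": -4, "M": 3}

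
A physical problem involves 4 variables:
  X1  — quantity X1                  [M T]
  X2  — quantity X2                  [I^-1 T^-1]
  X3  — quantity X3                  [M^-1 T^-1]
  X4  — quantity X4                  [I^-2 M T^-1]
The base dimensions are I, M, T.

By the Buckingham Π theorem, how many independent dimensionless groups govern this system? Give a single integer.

Exponent matrix [I,M,T] × [X1,X2,X3,X4]:
  I: [ 0 -1  0 -2]
  M: [ 1  0 -1  1]
  T: [ 1 -1 -1 -1]
Echelon form has 2 nonzero rows (pivots: X1,X2)
4 vars − rank 2 = 2 Π groups

2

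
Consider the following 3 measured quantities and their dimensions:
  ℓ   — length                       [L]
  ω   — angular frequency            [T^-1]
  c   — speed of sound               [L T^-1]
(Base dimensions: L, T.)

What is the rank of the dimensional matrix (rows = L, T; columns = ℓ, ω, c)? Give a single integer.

2

Write exponents as rows L,T / cols ℓ,ω,c:
  L: [ 1  0  1]
  T: [ 0 -1 -1]
RREF → pivots at {ℓ,ω} ⇒ r = 2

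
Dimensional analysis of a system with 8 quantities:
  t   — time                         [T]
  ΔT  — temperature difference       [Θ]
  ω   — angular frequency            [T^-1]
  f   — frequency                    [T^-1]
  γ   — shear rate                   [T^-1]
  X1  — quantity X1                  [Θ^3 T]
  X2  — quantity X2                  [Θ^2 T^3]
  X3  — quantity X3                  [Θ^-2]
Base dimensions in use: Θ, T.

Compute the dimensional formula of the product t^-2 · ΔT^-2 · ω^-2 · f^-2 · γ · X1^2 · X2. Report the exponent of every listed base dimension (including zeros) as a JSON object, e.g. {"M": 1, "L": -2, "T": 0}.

{"Θ": 6, "T": 6}

Write exponents as rows Θ,T / cols t,ΔT,ω,f,γ,X1,X2,X3:
  Θ: [ 0  1  0  0  0  3  2 -2]
  T: [ 1  0 -1 -1 -1  1  3  0]
  [Θ]: (-2)·0+(-2)·1+(-2)·0+(-2)·0+(1)·0+(2)·3+(1)·2 = 6
  [T]: (-2)·1+(-2)·0+(-2)·-1+(-2)·-1+(1)·-1+(2)·1+(1)·3 = 6
⇒ Θ^6 T^6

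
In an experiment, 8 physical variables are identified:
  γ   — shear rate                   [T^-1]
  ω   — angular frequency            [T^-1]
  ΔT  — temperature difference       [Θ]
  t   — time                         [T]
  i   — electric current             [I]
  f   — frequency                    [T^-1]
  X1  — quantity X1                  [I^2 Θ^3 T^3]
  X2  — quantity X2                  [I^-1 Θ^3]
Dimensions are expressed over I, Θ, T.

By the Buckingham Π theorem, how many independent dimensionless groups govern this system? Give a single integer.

Exponent matrix [I,Θ,T] × [γ,ω,ΔT,t,i,f,X1,X2]:
  I: [ 0  0  0  0  1  0  2 -1]
  Θ: [ 0  0  1  0  0  0  3  3]
  T: [-1 -1  0  1  0 -1  3  0]
Echelon form has 3 nonzero rows (pivots: γ,ΔT,i)
8 vars − rank 3 = 5 Π groups

5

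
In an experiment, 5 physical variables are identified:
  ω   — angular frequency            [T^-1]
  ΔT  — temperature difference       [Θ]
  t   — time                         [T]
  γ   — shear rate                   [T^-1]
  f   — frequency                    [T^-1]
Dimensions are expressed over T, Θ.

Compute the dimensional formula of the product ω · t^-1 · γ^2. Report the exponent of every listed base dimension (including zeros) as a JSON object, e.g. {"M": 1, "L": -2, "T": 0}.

Write exponents as rows T,Θ / cols ω,ΔT,t,γ,f:
  T: [-1  0  1 -1 -1]
  Θ: [ 0  1  0  0  0]
  [T]: (1)·-1+(-1)·1+(2)·-1 = -4
  [Θ]: (1)·0+(-1)·0+(2)·0 = 0
⇒ T^-4

{"T": -4, "Θ": 0}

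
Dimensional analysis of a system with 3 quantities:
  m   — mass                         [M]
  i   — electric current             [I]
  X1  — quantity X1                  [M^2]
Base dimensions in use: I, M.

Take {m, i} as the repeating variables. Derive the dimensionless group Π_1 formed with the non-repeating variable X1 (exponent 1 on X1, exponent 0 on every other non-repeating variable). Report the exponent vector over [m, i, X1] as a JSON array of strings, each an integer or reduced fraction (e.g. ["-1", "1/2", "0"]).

["-2", "0", "1"]

Write exponents as rows I,M / cols m,i,X1:
  I: [ 0  1  0]
  M: [ 1  0  2]
Row reduction gives pivot columns m,i; rank = 2
Repeat: m,i; free: X1
RREF:
  r0: [   1    0    2]
  r1: [   0    1    0]
Fix exponent of X1 at 1; solve each RREF row for its pivot's exponent:
  r0: exp(m) + (2)·1 = 0 ⇒ exp(m) = -2
  r1: exp(i) + (0)·1 = 0 ⇒ exp(i) = 0
Π_1 = m^-2 · X1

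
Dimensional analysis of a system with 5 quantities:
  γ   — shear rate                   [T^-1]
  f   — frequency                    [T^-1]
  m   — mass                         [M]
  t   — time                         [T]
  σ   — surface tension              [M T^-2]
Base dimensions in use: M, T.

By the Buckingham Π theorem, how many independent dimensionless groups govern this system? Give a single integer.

3

Dimensional matrix (M×T by γ×f×m×t×σ):
  M: [ 0  0  1  0  1]
  T: [-1 -1  0  1 -2]
Row reduction gives pivot columns γ,m; rank = 2
n=5, r=2 ⇒ 3 dimensionless groups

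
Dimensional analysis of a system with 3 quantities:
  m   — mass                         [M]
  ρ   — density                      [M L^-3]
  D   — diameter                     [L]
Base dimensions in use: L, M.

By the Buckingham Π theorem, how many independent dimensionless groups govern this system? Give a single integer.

1

Dimensional matrix (L×M by m×ρ×D):
  L: [ 0 -3  1]
  M: [ 1  1  0]
Row reduction gives pivot columns m,ρ; rank = 2
Π count = n − r = 3 − 2 = 1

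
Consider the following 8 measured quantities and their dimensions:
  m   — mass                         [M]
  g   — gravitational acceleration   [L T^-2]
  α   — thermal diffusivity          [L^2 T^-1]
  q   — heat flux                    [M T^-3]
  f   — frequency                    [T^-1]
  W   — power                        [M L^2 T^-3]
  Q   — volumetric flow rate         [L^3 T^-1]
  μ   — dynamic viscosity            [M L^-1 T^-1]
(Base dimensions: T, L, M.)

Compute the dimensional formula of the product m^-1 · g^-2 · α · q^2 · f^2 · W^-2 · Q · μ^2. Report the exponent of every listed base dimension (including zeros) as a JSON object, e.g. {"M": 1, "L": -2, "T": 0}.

Write exponents as rows T,L,M / cols m,g,α,q,f,W,Q,μ:
  T: [ 0 -2 -1 -3 -1 -3 -1 -1]
  L: [ 0  1  2  0  0  2  3 -1]
  M: [ 1  0  0  1  0  1  0  1]
  [T]: (-1)·0+(-2)·-2+(1)·-1+(2)·-3+(2)·-1+(-2)·-3+(1)·-1+(2)·-1 = -2
  [L]: (-1)·0+(-2)·1+(1)·2+(2)·0+(2)·0+(-2)·2+(1)·3+(2)·-1 = -3
  [M]: (-1)·1+(-2)·0+(1)·0+(2)·1+(2)·0+(-2)·1+(1)·0+(2)·1 = 1
⇒ T^-2 L^-3 M

{"T": -2, "L": -3, "M": 1}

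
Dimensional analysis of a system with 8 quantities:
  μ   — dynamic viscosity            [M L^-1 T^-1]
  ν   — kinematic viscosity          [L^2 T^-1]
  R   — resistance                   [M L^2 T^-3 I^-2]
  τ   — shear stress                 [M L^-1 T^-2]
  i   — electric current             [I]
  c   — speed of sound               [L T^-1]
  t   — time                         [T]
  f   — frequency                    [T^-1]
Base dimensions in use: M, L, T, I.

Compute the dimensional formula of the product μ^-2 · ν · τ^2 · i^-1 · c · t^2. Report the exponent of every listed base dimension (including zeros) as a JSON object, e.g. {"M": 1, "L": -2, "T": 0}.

Exponent matrix [M,L,T,I] × [μ,ν,R,τ,i,c,t,f]:
  M: [ 1  0  1  1  0  0  0  0]
  L: [-1  2  2 -1  0  1  0  0]
  T: [-1 -1 -3 -2  0 -1  1 -1]
  I: [ 0  0 -2  0  1  0  0  0]
  [M]: (-2)·1+(1)·0+(2)·1+(-1)·0+(1)·0+(2)·0 = 0
  [L]: (-2)·-1+(1)·2+(2)·-1+(-1)·0+(1)·1+(2)·0 = 3
  [T]: (-2)·-1+(1)·-1+(2)·-2+(-1)·0+(1)·-1+(2)·1 = -2
  [I]: (-2)·0+(1)·0+(2)·0+(-1)·1+(1)·0+(2)·0 = -1
⇒ L^3 T^-2 I^-1

{"M": 0, "L": 3, "T": -2, "I": -1}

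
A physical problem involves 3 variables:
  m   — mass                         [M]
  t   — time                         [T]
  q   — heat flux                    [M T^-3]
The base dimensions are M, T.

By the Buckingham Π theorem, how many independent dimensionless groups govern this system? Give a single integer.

1

Dimensional matrix (M×T by m×t×q):
  M: [ 1  0  1]
  T: [ 0  1 -3]
Row reduction gives pivot columns m,t; rank = 2
n=3, r=2 ⇒ 1 dimensionless group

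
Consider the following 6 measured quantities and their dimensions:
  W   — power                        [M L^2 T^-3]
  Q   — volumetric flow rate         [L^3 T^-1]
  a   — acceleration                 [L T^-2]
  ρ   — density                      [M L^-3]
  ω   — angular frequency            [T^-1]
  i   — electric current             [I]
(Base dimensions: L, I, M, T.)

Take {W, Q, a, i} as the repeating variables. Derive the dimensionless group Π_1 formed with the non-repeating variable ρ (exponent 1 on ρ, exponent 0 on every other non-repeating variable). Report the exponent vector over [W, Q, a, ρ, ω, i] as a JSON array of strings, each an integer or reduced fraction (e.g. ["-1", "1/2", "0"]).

["-1", "7/5", "4/5", "1", "0", "0"]

Dimensional matrix (L×I×M×T by W×Q×a×ρ×ω×i):
  L: [ 2  3  1 -3  0  0]
  I: [ 0  0  0  0  0  1]
  M: [ 1  0  0  1  0  0]
  T: [-3 -1 -2  0 -1  0]
RREF → pivots at {W,Q,a,i} ⇒ r = 4
Pivot set = {W,Q,a,i}, free = {ρ,ω}
RREF:
  r0: [   1    0    0    1    0    0]
  r1: [   0    1    0 -7/5 -1/5    0]
  r2: [   0    0    1 -4/5  3/5    0]
  r3: [   0    0    0    0    0    1]
Fix exponent of ρ at 1, ω at 0; solve each RREF row for its pivot's exponent:
  r0: exp(W) + (1)·1 = 0 ⇒ exp(W) = -1
  r1: exp(Q) + (-7/5)·1 = 0 ⇒ exp(Q) = 7/5
  r2: exp(a) + (-4/5)·1 = 0 ⇒ exp(a) = 4/5
  r3: exp(i) + (0)·1 = 0 ⇒ exp(i) = 0
Π_1 = W^-1 · Q^(7/5) · a^(4/5) · ρ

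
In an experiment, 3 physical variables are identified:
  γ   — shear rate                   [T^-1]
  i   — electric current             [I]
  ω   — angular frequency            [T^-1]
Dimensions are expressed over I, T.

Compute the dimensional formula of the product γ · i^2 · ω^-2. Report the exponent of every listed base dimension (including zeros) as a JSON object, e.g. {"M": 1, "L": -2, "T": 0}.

Dimensional matrix (I×T by γ×i×ω):
  I: [ 0  1  0]
  T: [-1  0 -1]
  [I]: (1)·0+(2)·1+(-2)·0 = 2
  [T]: (1)·-1+(2)·0+(-2)·-1 = 1
⇒ I^2 T

{"I": 2, "T": 1}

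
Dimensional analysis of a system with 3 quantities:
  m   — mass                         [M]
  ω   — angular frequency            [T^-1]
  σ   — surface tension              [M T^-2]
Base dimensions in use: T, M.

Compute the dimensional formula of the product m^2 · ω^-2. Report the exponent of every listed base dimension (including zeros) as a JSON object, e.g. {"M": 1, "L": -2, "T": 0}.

{"T": 2, "M": 2}

Dimensional matrix (T×M by m×ω×σ):
  T: [ 0 -1 -2]
  M: [ 1  0  1]
  [T]: (2)·0+(-2)·-1 = 2
  [M]: (2)·1+(-2)·0 = 2
⇒ T^2 M^2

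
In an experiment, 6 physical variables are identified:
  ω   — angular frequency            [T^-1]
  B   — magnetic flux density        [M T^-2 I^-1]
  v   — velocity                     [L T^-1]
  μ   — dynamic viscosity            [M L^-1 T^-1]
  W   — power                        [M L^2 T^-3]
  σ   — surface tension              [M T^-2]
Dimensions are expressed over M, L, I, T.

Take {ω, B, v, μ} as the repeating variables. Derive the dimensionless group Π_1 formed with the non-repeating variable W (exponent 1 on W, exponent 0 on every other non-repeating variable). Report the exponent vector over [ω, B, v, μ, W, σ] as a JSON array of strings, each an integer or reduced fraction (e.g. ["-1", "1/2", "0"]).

Exponent matrix [M,L,I,T] × [ω,B,v,μ,W,σ]:
  M: [ 0  1  0  1  1  1]
  L: [ 0  0  1 -1  2  0]
  I: [ 0 -1  0  0  0  0]
  T: [-1 -2 -1 -1 -3 -2]
Row reduction gives pivot columns ω,B,v,μ; rank = 4
Pivot set = {ω,B,v,μ}, free = {W,σ}
RREF:
  r0: [   1    0    0    0   -1    0]
  r1: [   0    1    0    0    0    0]
  r2: [   0    0    1    0    3    1]
  r3: [   0    0    0    1    1    1]
Fix exponent of W at 1, σ at 0; solve each RREF row for its pivot's exponent:
  r0: exp(ω) + (-1)·1 = 0 ⇒ exp(ω) = 1
  r1: exp(B) + (0)·1 = 0 ⇒ exp(B) = 0
  r2: exp(v) + (3)·1 = 0 ⇒ exp(v) = -3
  r3: exp(μ) + (1)·1 = 0 ⇒ exp(μ) = -1
Π_1 = ω · v^-3 · μ^-1 · W

["1", "0", "-3", "-1", "1", "0"]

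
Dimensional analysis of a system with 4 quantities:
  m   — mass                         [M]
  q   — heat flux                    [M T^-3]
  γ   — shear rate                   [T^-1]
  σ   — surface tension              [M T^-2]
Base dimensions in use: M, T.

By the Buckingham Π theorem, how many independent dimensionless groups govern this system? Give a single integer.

Exponent matrix [M,T] × [m,q,γ,σ]:
  M: [ 1  1  0  1]
  T: [ 0 -3 -1 -2]
Row reduction gives pivot columns m,q; rank = 2
4 vars − rank 2 = 2 Π groups

2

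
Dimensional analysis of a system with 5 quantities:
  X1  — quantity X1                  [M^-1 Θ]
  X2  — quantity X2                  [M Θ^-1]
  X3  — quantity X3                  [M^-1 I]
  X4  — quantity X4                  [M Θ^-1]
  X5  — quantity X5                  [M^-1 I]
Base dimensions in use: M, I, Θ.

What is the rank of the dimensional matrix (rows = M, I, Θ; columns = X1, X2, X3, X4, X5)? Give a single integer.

Dimensional matrix (M×I×Θ by X1×X2×X3×X4×X5):
  M: [-1  1 -1  1 -1]
  I: [ 0  0  1  0  1]
  Θ: [ 1 -1  0 -1  0]
Row reduction gives pivot columns X1,X3; rank = 2

2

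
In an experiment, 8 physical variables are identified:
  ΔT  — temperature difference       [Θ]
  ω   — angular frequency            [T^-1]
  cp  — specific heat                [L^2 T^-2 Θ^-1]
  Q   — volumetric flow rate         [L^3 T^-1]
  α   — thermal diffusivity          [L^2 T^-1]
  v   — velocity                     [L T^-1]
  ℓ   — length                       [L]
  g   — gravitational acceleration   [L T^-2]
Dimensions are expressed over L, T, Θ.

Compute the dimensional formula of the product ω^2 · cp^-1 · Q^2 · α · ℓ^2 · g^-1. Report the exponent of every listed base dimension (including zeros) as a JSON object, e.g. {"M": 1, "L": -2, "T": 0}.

Dimensional matrix (L×T×Θ by ΔT×ω×cp×Q×α×v×ℓ×g):
  L: [ 0  0  2  3  2  1  1  1]
  T: [ 0 -1 -2 -1 -1 -1  0 -2]
  Θ: [ 1  0 -1  0  0  0  0  0]
  [L]: (2)·0+(-1)·2+(2)·3+(1)·2+(2)·1+(-1)·1 = 7
  [T]: (2)·-1+(-1)·-2+(2)·-1+(1)·-1+(2)·0+(-1)·-2 = -1
  [Θ]: (2)·0+(-1)·-1+(2)·0+(1)·0+(2)·0+(-1)·0 = 1
⇒ L^7 T^-1 Θ

{"L": 7, "T": -1, "Θ": 1}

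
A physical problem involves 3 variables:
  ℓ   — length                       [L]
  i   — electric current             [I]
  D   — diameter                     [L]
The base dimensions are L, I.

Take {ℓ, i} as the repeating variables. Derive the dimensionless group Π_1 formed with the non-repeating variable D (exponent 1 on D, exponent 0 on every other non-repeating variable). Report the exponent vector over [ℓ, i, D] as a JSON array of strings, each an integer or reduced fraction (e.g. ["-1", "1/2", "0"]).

Exponent matrix [L,I] × [ℓ,i,D]:
  L: [ 1  0  1]
  I: [ 0  1  0]
Row reduction gives pivot columns ℓ,i; rank = 2
Repeat: ℓ,i; free: D
RREF:
  r0: [   1    0    1]
  r1: [   0    1    0]
Fix exponent of D at 1; solve each RREF row for its pivot's exponent:
  r0: exp(ℓ) + (1)·1 = 0 ⇒ exp(ℓ) = -1
  r1: exp(i) + (0)·1 = 0 ⇒ exp(i) = 0
Π_1 = ℓ^-1 · D

["-1", "0", "1"]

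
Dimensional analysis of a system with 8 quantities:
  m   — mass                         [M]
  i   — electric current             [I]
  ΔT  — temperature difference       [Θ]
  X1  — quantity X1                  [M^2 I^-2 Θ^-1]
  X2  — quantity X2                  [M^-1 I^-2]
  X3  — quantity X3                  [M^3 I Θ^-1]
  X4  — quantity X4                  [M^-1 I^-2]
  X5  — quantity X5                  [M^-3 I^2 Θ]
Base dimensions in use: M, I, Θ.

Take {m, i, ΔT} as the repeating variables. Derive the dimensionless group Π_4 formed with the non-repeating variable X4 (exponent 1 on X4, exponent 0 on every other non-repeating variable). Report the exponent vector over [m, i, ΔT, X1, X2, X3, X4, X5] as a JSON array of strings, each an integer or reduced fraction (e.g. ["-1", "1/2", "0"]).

Write exponents as rows M,I,Θ / cols m,i,ΔT,X1,X2,X3,X4,X5:
  M: [ 1  0  0  2 -1  3 -1 -3]
  I: [ 0  1  0 -2 -2  1 -2  2]
  Θ: [ 0  0  1 -1  0 -1  0  1]
Echelon form has 3 nonzero rows (pivots: m,i,ΔT)
Pivot set = {m,i,ΔT}, free = {X1,X2,X3,X4,X5}
RREF:
  r0: [   1    0    0    2   -1    3   -1   -3]
  r1: [   0    1    0   -2   -2    1   -2    2]
  r2: [   0    0    1   -1    0   -1    0    1]
Fix exponent of X4 at 1, X1 at 0, X2 at 0, X3 at 0, X5 at 0; solve each RREF row for its pivot's exponent:
  r0: exp(m) + (-1)·1 = 0 ⇒ exp(m) = 1
  r1: exp(i) + (-2)·1 = 0 ⇒ exp(i) = 2
  r2: exp(ΔT) + (0)·1 = 0 ⇒ exp(ΔT) = 0
Π_4 = m · i^2 · X4

["1", "2", "0", "0", "0", "0", "1", "0"]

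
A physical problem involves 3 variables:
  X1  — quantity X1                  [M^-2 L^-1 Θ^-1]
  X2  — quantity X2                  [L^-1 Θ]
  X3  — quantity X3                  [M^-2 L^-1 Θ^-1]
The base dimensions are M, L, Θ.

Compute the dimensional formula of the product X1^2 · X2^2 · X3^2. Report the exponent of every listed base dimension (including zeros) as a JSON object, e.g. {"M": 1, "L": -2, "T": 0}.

Exponent matrix [M,L,Θ] × [X1,X2,X3]:
  M: [-2  0 -2]
  L: [-1 -1 -1]
  Θ: [-1  1 -1]
  [M]: (2)·-2+(2)·0+(2)·-2 = -8
  [L]: (2)·-1+(2)·-1+(2)·-1 = -6
  [Θ]: (2)·-1+(2)·1+(2)·-1 = -2
⇒ M^-8 L^-6 Θ^-2

{"M": -8, "L": -6, "Θ": -2}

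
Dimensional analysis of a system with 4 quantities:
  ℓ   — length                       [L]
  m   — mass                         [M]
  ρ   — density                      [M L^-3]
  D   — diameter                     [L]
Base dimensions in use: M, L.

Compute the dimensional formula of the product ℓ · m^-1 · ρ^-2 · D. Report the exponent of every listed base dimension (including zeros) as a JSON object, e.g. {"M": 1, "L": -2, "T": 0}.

{"M": -3, "L": 8}

Write exponents as rows M,L / cols ℓ,m,ρ,D:
  M: [ 0  1  1  0]
  L: [ 1  0 -3  1]
  [M]: (1)·0+(-1)·1+(-2)·1+(1)·0 = -3
  [L]: (1)·1+(-1)·0+(-2)·-3+(1)·1 = 8
⇒ M^-3 L^8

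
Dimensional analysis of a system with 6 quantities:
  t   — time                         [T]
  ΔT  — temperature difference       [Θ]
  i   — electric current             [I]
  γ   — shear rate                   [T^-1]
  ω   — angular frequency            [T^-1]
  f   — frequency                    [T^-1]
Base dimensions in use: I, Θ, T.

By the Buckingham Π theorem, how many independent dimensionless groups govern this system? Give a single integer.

3

Write exponents as rows I,Θ,T / cols t,ΔT,i,γ,ω,f:
  I: [ 0  0  1  0  0  0]
  Θ: [ 0  1  0  0  0  0]
  T: [ 1  0  0 -1 -1 -1]
Row reduction gives pivot columns t,ΔT,i; rank = 3
Π count = n − r = 6 − 3 = 3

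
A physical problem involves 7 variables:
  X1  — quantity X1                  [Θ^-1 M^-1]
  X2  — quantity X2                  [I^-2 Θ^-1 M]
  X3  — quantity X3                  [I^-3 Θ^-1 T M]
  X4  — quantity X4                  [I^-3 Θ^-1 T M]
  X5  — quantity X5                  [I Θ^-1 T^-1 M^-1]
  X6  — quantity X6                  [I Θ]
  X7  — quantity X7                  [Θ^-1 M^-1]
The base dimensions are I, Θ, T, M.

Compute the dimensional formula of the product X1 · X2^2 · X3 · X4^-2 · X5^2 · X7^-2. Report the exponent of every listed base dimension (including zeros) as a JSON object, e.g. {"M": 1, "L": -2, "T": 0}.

Exponent matrix [I,Θ,T,M] × [X1,X2,X3,X4,X5,X6,X7]:
  I: [ 0 -2 -3 -3  1  1  0]
  Θ: [-1 -1 -1 -1 -1  1 -1]
  T: [ 0  0  1  1 -1  0  0]
  M: [-1  1  1  1 -1  0 -1]
  [I]: (1)·0+(2)·-2+(1)·-3+(-2)·-3+(2)·1+(-2)·0 = 1
  [Θ]: (1)·-1+(2)·-1+(1)·-1+(-2)·-1+(2)·-1+(-2)·-1 = -2
  [T]: (1)·0+(2)·0+(1)·1+(-2)·1+(2)·-1+(-2)·0 = -3
  [M]: (1)·-1+(2)·1+(1)·1+(-2)·1+(2)·-1+(-2)·-1 = 0
⇒ I Θ^-2 T^-3

{"I": 1, "Θ": -2, "T": -3, "M": 0}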